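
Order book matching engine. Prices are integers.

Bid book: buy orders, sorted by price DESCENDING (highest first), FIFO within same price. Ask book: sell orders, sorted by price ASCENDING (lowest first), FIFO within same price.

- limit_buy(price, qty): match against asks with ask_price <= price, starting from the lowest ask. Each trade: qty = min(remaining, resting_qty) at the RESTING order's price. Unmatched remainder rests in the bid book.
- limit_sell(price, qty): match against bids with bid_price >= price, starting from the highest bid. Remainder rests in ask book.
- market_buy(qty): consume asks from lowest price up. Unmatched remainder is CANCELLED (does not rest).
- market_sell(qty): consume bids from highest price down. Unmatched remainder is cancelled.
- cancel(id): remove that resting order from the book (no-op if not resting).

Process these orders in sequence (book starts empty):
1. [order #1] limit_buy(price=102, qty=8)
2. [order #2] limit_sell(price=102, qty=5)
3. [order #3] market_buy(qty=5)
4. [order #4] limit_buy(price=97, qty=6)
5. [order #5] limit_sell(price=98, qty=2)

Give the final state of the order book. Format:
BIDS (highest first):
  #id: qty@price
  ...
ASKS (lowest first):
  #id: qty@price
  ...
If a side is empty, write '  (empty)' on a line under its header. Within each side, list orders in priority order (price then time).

Answer: BIDS (highest first):
  #1: 1@102
  #4: 6@97
ASKS (lowest first):
  (empty)

Derivation:
After op 1 [order #1] limit_buy(price=102, qty=8): fills=none; bids=[#1:8@102] asks=[-]
After op 2 [order #2] limit_sell(price=102, qty=5): fills=#1x#2:5@102; bids=[#1:3@102] asks=[-]
After op 3 [order #3] market_buy(qty=5): fills=none; bids=[#1:3@102] asks=[-]
After op 4 [order #4] limit_buy(price=97, qty=6): fills=none; bids=[#1:3@102 #4:6@97] asks=[-]
After op 5 [order #5] limit_sell(price=98, qty=2): fills=#1x#5:2@102; bids=[#1:1@102 #4:6@97] asks=[-]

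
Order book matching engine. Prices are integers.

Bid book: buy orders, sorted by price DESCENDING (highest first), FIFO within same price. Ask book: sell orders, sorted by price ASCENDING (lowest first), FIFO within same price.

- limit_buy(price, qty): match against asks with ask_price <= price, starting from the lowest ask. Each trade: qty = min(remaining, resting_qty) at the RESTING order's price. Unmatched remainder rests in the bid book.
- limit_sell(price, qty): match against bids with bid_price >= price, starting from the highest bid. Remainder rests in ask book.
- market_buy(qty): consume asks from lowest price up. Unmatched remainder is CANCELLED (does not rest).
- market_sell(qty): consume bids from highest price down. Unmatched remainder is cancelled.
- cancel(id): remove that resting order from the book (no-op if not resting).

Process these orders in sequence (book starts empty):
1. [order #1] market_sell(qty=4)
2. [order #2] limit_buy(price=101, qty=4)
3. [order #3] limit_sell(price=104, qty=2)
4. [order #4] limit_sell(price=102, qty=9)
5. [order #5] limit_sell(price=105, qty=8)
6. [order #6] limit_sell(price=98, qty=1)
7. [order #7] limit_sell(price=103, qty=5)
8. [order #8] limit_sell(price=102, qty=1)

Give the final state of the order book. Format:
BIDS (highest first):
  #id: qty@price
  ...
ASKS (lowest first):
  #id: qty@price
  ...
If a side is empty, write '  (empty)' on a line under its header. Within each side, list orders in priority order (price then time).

After op 1 [order #1] market_sell(qty=4): fills=none; bids=[-] asks=[-]
After op 2 [order #2] limit_buy(price=101, qty=4): fills=none; bids=[#2:4@101] asks=[-]
After op 3 [order #3] limit_sell(price=104, qty=2): fills=none; bids=[#2:4@101] asks=[#3:2@104]
After op 4 [order #4] limit_sell(price=102, qty=9): fills=none; bids=[#2:4@101] asks=[#4:9@102 #3:2@104]
After op 5 [order #5] limit_sell(price=105, qty=8): fills=none; bids=[#2:4@101] asks=[#4:9@102 #3:2@104 #5:8@105]
After op 6 [order #6] limit_sell(price=98, qty=1): fills=#2x#6:1@101; bids=[#2:3@101] asks=[#4:9@102 #3:2@104 #5:8@105]
After op 7 [order #7] limit_sell(price=103, qty=5): fills=none; bids=[#2:3@101] asks=[#4:9@102 #7:5@103 #3:2@104 #5:8@105]
After op 8 [order #8] limit_sell(price=102, qty=1): fills=none; bids=[#2:3@101] asks=[#4:9@102 #8:1@102 #7:5@103 #3:2@104 #5:8@105]

Answer: BIDS (highest first):
  #2: 3@101
ASKS (lowest first):
  #4: 9@102
  #8: 1@102
  #7: 5@103
  #3: 2@104
  #5: 8@105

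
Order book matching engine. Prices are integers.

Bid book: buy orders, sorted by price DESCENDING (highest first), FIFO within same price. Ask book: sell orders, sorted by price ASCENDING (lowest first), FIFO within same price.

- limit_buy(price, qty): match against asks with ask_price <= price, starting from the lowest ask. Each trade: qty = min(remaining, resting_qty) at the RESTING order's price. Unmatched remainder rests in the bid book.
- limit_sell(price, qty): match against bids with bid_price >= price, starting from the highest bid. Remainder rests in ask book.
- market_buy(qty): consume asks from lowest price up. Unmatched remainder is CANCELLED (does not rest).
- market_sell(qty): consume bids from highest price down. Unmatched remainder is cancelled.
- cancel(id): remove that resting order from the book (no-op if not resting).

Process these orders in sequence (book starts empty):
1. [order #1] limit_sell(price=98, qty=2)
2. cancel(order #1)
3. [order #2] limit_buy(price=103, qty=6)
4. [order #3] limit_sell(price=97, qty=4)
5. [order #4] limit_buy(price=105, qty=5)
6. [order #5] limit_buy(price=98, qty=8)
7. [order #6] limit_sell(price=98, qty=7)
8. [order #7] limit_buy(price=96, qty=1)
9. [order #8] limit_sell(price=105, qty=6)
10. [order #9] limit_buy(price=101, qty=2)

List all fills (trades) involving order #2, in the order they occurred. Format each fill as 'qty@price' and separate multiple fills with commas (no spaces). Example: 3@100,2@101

After op 1 [order #1] limit_sell(price=98, qty=2): fills=none; bids=[-] asks=[#1:2@98]
After op 2 cancel(order #1): fills=none; bids=[-] asks=[-]
After op 3 [order #2] limit_buy(price=103, qty=6): fills=none; bids=[#2:6@103] asks=[-]
After op 4 [order #3] limit_sell(price=97, qty=4): fills=#2x#3:4@103; bids=[#2:2@103] asks=[-]
After op 5 [order #4] limit_buy(price=105, qty=5): fills=none; bids=[#4:5@105 #2:2@103] asks=[-]
After op 6 [order #5] limit_buy(price=98, qty=8): fills=none; bids=[#4:5@105 #2:2@103 #5:8@98] asks=[-]
After op 7 [order #6] limit_sell(price=98, qty=7): fills=#4x#6:5@105 #2x#6:2@103; bids=[#5:8@98] asks=[-]
After op 8 [order #7] limit_buy(price=96, qty=1): fills=none; bids=[#5:8@98 #7:1@96] asks=[-]
After op 9 [order #8] limit_sell(price=105, qty=6): fills=none; bids=[#5:8@98 #7:1@96] asks=[#8:6@105]
After op 10 [order #9] limit_buy(price=101, qty=2): fills=none; bids=[#9:2@101 #5:8@98 #7:1@96] asks=[#8:6@105]

Answer: 4@103,2@103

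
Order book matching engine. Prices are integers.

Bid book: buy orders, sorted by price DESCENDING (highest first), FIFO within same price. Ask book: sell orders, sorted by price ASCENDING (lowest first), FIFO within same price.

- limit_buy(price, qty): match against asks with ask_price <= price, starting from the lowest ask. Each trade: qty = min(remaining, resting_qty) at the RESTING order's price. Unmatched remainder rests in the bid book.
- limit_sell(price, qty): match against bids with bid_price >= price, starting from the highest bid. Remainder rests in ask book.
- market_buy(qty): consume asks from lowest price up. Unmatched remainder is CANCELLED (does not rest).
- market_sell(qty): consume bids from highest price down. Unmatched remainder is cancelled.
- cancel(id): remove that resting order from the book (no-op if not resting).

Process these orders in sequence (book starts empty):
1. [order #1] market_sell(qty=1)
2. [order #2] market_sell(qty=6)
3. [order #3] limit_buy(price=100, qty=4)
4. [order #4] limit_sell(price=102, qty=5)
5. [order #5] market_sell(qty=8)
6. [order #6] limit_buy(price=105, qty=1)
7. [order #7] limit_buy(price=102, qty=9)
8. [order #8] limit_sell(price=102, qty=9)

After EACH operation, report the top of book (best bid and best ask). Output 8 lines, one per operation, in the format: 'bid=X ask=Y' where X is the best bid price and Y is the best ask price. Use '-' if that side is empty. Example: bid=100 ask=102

Answer: bid=- ask=-
bid=- ask=-
bid=100 ask=-
bid=100 ask=102
bid=- ask=102
bid=- ask=102
bid=102 ask=-
bid=- ask=102

Derivation:
After op 1 [order #1] market_sell(qty=1): fills=none; bids=[-] asks=[-]
After op 2 [order #2] market_sell(qty=6): fills=none; bids=[-] asks=[-]
After op 3 [order #3] limit_buy(price=100, qty=4): fills=none; bids=[#3:4@100] asks=[-]
After op 4 [order #4] limit_sell(price=102, qty=5): fills=none; bids=[#3:4@100] asks=[#4:5@102]
After op 5 [order #5] market_sell(qty=8): fills=#3x#5:4@100; bids=[-] asks=[#4:5@102]
After op 6 [order #6] limit_buy(price=105, qty=1): fills=#6x#4:1@102; bids=[-] asks=[#4:4@102]
After op 7 [order #7] limit_buy(price=102, qty=9): fills=#7x#4:4@102; bids=[#7:5@102] asks=[-]
After op 8 [order #8] limit_sell(price=102, qty=9): fills=#7x#8:5@102; bids=[-] asks=[#8:4@102]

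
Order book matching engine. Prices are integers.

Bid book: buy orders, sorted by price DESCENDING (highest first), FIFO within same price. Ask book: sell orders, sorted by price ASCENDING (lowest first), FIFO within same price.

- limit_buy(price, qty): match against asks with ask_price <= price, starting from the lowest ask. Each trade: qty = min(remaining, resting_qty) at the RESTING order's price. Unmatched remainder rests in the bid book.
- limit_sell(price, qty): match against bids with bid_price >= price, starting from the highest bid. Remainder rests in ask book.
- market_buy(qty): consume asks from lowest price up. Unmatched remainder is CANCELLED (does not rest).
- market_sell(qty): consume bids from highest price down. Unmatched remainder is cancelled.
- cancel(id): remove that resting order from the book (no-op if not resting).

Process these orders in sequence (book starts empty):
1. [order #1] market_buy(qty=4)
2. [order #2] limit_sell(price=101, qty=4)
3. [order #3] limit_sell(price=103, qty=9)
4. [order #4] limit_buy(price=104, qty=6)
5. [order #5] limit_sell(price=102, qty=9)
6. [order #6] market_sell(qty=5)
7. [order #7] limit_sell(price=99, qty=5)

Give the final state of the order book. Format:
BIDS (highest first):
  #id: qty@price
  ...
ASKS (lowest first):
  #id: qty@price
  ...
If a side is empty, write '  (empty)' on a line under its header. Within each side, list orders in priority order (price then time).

After op 1 [order #1] market_buy(qty=4): fills=none; bids=[-] asks=[-]
After op 2 [order #2] limit_sell(price=101, qty=4): fills=none; bids=[-] asks=[#2:4@101]
After op 3 [order #3] limit_sell(price=103, qty=9): fills=none; bids=[-] asks=[#2:4@101 #3:9@103]
After op 4 [order #4] limit_buy(price=104, qty=6): fills=#4x#2:4@101 #4x#3:2@103; bids=[-] asks=[#3:7@103]
After op 5 [order #5] limit_sell(price=102, qty=9): fills=none; bids=[-] asks=[#5:9@102 #3:7@103]
After op 6 [order #6] market_sell(qty=5): fills=none; bids=[-] asks=[#5:9@102 #3:7@103]
After op 7 [order #7] limit_sell(price=99, qty=5): fills=none; bids=[-] asks=[#7:5@99 #5:9@102 #3:7@103]

Answer: BIDS (highest first):
  (empty)
ASKS (lowest first):
  #7: 5@99
  #5: 9@102
  #3: 7@103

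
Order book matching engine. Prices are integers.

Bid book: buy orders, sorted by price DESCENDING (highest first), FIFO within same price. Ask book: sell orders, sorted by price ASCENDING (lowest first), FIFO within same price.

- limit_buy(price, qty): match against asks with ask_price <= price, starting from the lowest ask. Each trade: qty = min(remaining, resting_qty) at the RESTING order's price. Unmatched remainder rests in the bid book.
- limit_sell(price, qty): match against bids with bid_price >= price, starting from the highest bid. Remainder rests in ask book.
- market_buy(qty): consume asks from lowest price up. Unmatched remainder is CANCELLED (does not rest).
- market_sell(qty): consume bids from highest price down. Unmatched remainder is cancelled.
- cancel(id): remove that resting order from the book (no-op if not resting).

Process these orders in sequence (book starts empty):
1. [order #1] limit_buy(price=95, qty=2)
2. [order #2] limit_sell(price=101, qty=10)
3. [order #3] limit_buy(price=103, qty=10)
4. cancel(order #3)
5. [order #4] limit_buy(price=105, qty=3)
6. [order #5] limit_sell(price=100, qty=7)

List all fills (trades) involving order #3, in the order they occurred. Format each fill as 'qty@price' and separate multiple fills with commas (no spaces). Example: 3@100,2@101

After op 1 [order #1] limit_buy(price=95, qty=2): fills=none; bids=[#1:2@95] asks=[-]
After op 2 [order #2] limit_sell(price=101, qty=10): fills=none; bids=[#1:2@95] asks=[#2:10@101]
After op 3 [order #3] limit_buy(price=103, qty=10): fills=#3x#2:10@101; bids=[#1:2@95] asks=[-]
After op 4 cancel(order #3): fills=none; bids=[#1:2@95] asks=[-]
After op 5 [order #4] limit_buy(price=105, qty=3): fills=none; bids=[#4:3@105 #1:2@95] asks=[-]
After op 6 [order #5] limit_sell(price=100, qty=7): fills=#4x#5:3@105; bids=[#1:2@95] asks=[#5:4@100]

Answer: 10@101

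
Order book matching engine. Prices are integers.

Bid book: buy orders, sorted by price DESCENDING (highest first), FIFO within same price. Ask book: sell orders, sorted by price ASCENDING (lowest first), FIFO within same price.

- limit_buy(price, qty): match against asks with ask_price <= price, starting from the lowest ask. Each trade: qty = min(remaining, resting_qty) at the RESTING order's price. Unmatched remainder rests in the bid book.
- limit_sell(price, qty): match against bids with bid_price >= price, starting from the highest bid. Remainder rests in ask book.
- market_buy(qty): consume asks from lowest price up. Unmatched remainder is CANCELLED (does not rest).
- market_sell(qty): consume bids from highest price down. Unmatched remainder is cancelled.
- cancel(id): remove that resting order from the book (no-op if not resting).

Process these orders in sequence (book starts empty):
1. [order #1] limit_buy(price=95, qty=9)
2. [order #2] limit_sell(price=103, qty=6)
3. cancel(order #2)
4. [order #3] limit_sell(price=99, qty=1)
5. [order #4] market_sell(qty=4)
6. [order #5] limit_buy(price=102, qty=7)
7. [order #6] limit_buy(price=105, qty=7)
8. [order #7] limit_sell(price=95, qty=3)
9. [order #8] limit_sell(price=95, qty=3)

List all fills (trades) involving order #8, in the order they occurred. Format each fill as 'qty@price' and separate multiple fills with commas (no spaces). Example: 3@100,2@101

After op 1 [order #1] limit_buy(price=95, qty=9): fills=none; bids=[#1:9@95] asks=[-]
After op 2 [order #2] limit_sell(price=103, qty=6): fills=none; bids=[#1:9@95] asks=[#2:6@103]
After op 3 cancel(order #2): fills=none; bids=[#1:9@95] asks=[-]
After op 4 [order #3] limit_sell(price=99, qty=1): fills=none; bids=[#1:9@95] asks=[#3:1@99]
After op 5 [order #4] market_sell(qty=4): fills=#1x#4:4@95; bids=[#1:5@95] asks=[#3:1@99]
After op 6 [order #5] limit_buy(price=102, qty=7): fills=#5x#3:1@99; bids=[#5:6@102 #1:5@95] asks=[-]
After op 7 [order #6] limit_buy(price=105, qty=7): fills=none; bids=[#6:7@105 #5:6@102 #1:5@95] asks=[-]
After op 8 [order #7] limit_sell(price=95, qty=3): fills=#6x#7:3@105; bids=[#6:4@105 #5:6@102 #1:5@95] asks=[-]
After op 9 [order #8] limit_sell(price=95, qty=3): fills=#6x#8:3@105; bids=[#6:1@105 #5:6@102 #1:5@95] asks=[-]

Answer: 3@105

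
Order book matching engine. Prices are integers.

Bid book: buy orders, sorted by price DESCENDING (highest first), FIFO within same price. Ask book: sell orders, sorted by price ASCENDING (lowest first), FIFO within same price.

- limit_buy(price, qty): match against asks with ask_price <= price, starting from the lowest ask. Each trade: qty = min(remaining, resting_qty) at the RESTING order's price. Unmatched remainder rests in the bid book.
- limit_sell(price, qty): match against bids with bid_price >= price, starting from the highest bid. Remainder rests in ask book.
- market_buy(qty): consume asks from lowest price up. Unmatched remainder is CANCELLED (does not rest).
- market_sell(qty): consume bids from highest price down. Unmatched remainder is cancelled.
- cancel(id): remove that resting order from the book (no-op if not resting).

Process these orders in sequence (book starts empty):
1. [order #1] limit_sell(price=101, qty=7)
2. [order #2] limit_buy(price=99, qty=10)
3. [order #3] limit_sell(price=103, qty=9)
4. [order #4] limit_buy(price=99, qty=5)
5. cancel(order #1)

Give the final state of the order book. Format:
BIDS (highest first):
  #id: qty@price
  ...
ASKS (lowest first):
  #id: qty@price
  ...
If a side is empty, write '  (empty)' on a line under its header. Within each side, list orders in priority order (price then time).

Answer: BIDS (highest first):
  #2: 10@99
  #4: 5@99
ASKS (lowest first):
  #3: 9@103

Derivation:
After op 1 [order #1] limit_sell(price=101, qty=7): fills=none; bids=[-] asks=[#1:7@101]
After op 2 [order #2] limit_buy(price=99, qty=10): fills=none; bids=[#2:10@99] asks=[#1:7@101]
After op 3 [order #3] limit_sell(price=103, qty=9): fills=none; bids=[#2:10@99] asks=[#1:7@101 #3:9@103]
After op 4 [order #4] limit_buy(price=99, qty=5): fills=none; bids=[#2:10@99 #4:5@99] asks=[#1:7@101 #3:9@103]
After op 5 cancel(order #1): fills=none; bids=[#2:10@99 #4:5@99] asks=[#3:9@103]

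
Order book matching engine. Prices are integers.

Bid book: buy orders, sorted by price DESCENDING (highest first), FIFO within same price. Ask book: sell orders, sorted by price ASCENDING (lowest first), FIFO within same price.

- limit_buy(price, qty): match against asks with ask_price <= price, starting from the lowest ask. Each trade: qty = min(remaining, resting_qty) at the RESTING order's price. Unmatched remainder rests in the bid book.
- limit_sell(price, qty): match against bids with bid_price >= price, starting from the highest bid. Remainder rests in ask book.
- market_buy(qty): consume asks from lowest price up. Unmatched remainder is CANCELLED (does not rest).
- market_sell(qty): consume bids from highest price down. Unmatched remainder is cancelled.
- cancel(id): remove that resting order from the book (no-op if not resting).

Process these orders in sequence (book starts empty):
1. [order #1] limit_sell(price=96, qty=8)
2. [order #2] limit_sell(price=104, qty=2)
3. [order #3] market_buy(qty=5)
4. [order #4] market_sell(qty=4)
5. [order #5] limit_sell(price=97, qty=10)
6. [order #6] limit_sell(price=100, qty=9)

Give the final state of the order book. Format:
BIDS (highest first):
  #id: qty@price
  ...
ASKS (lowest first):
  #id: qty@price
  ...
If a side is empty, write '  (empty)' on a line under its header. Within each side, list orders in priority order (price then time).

Answer: BIDS (highest first):
  (empty)
ASKS (lowest first):
  #1: 3@96
  #5: 10@97
  #6: 9@100
  #2: 2@104

Derivation:
After op 1 [order #1] limit_sell(price=96, qty=8): fills=none; bids=[-] asks=[#1:8@96]
After op 2 [order #2] limit_sell(price=104, qty=2): fills=none; bids=[-] asks=[#1:8@96 #2:2@104]
After op 3 [order #3] market_buy(qty=5): fills=#3x#1:5@96; bids=[-] asks=[#1:3@96 #2:2@104]
After op 4 [order #4] market_sell(qty=4): fills=none; bids=[-] asks=[#1:3@96 #2:2@104]
After op 5 [order #5] limit_sell(price=97, qty=10): fills=none; bids=[-] asks=[#1:3@96 #5:10@97 #2:2@104]
After op 6 [order #6] limit_sell(price=100, qty=9): fills=none; bids=[-] asks=[#1:3@96 #5:10@97 #6:9@100 #2:2@104]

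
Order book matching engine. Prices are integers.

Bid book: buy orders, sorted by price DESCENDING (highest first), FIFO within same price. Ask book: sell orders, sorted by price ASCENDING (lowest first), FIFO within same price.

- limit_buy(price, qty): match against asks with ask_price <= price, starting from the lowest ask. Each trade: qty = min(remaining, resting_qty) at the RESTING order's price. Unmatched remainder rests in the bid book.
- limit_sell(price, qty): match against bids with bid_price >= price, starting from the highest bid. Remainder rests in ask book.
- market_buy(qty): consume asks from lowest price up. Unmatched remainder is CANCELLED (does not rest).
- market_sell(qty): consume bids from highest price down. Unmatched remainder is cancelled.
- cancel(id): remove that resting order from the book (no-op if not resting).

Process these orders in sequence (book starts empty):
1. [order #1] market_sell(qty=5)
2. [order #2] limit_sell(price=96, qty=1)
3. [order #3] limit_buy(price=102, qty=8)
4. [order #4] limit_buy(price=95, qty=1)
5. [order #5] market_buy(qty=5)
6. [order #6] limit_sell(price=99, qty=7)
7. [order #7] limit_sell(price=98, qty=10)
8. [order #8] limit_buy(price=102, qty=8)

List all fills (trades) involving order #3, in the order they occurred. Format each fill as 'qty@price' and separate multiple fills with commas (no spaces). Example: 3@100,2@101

After op 1 [order #1] market_sell(qty=5): fills=none; bids=[-] asks=[-]
After op 2 [order #2] limit_sell(price=96, qty=1): fills=none; bids=[-] asks=[#2:1@96]
After op 3 [order #3] limit_buy(price=102, qty=8): fills=#3x#2:1@96; bids=[#3:7@102] asks=[-]
After op 4 [order #4] limit_buy(price=95, qty=1): fills=none; bids=[#3:7@102 #4:1@95] asks=[-]
After op 5 [order #5] market_buy(qty=5): fills=none; bids=[#3:7@102 #4:1@95] asks=[-]
After op 6 [order #6] limit_sell(price=99, qty=7): fills=#3x#6:7@102; bids=[#4:1@95] asks=[-]
After op 7 [order #7] limit_sell(price=98, qty=10): fills=none; bids=[#4:1@95] asks=[#7:10@98]
After op 8 [order #8] limit_buy(price=102, qty=8): fills=#8x#7:8@98; bids=[#4:1@95] asks=[#7:2@98]

Answer: 1@96,7@102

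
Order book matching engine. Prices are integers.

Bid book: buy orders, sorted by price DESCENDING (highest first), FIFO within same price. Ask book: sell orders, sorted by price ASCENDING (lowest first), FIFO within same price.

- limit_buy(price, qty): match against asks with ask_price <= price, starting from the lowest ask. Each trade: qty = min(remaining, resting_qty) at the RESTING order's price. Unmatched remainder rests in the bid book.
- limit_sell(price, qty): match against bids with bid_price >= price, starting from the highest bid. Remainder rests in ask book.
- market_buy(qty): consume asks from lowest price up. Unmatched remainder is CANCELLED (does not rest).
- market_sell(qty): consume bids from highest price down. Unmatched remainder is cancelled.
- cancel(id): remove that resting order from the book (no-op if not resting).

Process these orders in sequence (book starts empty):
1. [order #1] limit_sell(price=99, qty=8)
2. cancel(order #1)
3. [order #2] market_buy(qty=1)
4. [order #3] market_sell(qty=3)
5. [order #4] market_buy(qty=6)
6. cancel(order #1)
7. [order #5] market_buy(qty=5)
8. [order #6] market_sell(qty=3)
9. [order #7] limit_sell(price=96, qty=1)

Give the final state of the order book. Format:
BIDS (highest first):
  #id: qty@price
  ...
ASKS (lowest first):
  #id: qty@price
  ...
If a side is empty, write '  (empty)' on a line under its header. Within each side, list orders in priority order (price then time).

After op 1 [order #1] limit_sell(price=99, qty=8): fills=none; bids=[-] asks=[#1:8@99]
After op 2 cancel(order #1): fills=none; bids=[-] asks=[-]
After op 3 [order #2] market_buy(qty=1): fills=none; bids=[-] asks=[-]
After op 4 [order #3] market_sell(qty=3): fills=none; bids=[-] asks=[-]
After op 5 [order #4] market_buy(qty=6): fills=none; bids=[-] asks=[-]
After op 6 cancel(order #1): fills=none; bids=[-] asks=[-]
After op 7 [order #5] market_buy(qty=5): fills=none; bids=[-] asks=[-]
After op 8 [order #6] market_sell(qty=3): fills=none; bids=[-] asks=[-]
After op 9 [order #7] limit_sell(price=96, qty=1): fills=none; bids=[-] asks=[#7:1@96]

Answer: BIDS (highest first):
  (empty)
ASKS (lowest first):
  #7: 1@96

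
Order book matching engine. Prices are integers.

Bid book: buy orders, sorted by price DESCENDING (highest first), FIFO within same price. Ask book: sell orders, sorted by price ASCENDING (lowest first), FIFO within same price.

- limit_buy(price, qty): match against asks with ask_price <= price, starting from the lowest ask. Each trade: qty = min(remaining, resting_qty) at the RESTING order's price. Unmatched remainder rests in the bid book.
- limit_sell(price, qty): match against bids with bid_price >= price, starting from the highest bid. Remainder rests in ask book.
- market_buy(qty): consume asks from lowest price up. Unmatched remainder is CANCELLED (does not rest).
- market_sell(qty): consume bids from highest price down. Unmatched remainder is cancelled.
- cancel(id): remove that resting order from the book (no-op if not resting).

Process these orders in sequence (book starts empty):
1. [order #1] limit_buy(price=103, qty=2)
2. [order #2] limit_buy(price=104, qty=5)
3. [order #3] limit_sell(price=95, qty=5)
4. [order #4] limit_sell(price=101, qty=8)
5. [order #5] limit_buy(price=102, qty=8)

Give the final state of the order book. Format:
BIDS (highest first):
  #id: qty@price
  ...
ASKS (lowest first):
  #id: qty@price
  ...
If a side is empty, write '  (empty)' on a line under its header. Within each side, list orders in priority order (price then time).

After op 1 [order #1] limit_buy(price=103, qty=2): fills=none; bids=[#1:2@103] asks=[-]
After op 2 [order #2] limit_buy(price=104, qty=5): fills=none; bids=[#2:5@104 #1:2@103] asks=[-]
After op 3 [order #3] limit_sell(price=95, qty=5): fills=#2x#3:5@104; bids=[#1:2@103] asks=[-]
After op 4 [order #4] limit_sell(price=101, qty=8): fills=#1x#4:2@103; bids=[-] asks=[#4:6@101]
After op 5 [order #5] limit_buy(price=102, qty=8): fills=#5x#4:6@101; bids=[#5:2@102] asks=[-]

Answer: BIDS (highest first):
  #5: 2@102
ASKS (lowest first):
  (empty)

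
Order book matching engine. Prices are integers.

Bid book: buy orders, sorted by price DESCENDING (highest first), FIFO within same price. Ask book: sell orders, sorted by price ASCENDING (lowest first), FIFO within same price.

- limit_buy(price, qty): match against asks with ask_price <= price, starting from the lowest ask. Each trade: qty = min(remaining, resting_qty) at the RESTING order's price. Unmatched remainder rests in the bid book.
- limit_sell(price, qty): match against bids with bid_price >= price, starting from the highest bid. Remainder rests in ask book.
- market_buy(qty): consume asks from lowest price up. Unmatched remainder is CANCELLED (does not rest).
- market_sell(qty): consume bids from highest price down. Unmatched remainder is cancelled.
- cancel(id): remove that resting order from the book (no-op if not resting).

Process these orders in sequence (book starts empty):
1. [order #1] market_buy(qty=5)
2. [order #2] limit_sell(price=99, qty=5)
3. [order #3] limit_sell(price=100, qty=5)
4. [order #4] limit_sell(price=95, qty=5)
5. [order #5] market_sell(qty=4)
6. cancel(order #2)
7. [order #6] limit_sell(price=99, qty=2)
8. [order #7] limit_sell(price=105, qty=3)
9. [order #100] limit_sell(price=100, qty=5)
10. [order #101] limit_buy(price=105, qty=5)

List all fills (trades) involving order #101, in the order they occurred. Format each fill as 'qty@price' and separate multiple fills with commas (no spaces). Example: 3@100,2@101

After op 1 [order #1] market_buy(qty=5): fills=none; bids=[-] asks=[-]
After op 2 [order #2] limit_sell(price=99, qty=5): fills=none; bids=[-] asks=[#2:5@99]
After op 3 [order #3] limit_sell(price=100, qty=5): fills=none; bids=[-] asks=[#2:5@99 #3:5@100]
After op 4 [order #4] limit_sell(price=95, qty=5): fills=none; bids=[-] asks=[#4:5@95 #2:5@99 #3:5@100]
After op 5 [order #5] market_sell(qty=4): fills=none; bids=[-] asks=[#4:5@95 #2:5@99 #3:5@100]
After op 6 cancel(order #2): fills=none; bids=[-] asks=[#4:5@95 #3:5@100]
After op 7 [order #6] limit_sell(price=99, qty=2): fills=none; bids=[-] asks=[#4:5@95 #6:2@99 #3:5@100]
After op 8 [order #7] limit_sell(price=105, qty=3): fills=none; bids=[-] asks=[#4:5@95 #6:2@99 #3:5@100 #7:3@105]
After op 9 [order #100] limit_sell(price=100, qty=5): fills=none; bids=[-] asks=[#4:5@95 #6:2@99 #3:5@100 #100:5@100 #7:3@105]
After op 10 [order #101] limit_buy(price=105, qty=5): fills=#101x#4:5@95; bids=[-] asks=[#6:2@99 #3:5@100 #100:5@100 #7:3@105]

Answer: 5@95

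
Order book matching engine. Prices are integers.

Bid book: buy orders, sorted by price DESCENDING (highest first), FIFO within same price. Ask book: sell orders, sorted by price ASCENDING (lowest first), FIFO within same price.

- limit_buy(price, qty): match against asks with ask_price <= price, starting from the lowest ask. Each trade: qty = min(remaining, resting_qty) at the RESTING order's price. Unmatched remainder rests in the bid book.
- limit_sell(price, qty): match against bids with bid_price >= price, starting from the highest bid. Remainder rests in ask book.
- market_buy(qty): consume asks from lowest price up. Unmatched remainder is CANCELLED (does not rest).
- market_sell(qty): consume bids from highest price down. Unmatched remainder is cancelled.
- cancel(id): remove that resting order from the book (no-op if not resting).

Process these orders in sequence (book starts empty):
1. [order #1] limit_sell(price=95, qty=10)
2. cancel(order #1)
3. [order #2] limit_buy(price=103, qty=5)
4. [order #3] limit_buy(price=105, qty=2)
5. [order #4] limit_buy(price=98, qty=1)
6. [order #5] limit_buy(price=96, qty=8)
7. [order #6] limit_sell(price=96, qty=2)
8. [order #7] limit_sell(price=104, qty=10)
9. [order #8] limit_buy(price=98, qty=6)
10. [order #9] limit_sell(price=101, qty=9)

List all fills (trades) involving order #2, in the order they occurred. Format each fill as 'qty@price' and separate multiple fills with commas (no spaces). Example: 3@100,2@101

After op 1 [order #1] limit_sell(price=95, qty=10): fills=none; bids=[-] asks=[#1:10@95]
After op 2 cancel(order #1): fills=none; bids=[-] asks=[-]
After op 3 [order #2] limit_buy(price=103, qty=5): fills=none; bids=[#2:5@103] asks=[-]
After op 4 [order #3] limit_buy(price=105, qty=2): fills=none; bids=[#3:2@105 #2:5@103] asks=[-]
After op 5 [order #4] limit_buy(price=98, qty=1): fills=none; bids=[#3:2@105 #2:5@103 #4:1@98] asks=[-]
After op 6 [order #5] limit_buy(price=96, qty=8): fills=none; bids=[#3:2@105 #2:5@103 #4:1@98 #5:8@96] asks=[-]
After op 7 [order #6] limit_sell(price=96, qty=2): fills=#3x#6:2@105; bids=[#2:5@103 #4:1@98 #5:8@96] asks=[-]
After op 8 [order #7] limit_sell(price=104, qty=10): fills=none; bids=[#2:5@103 #4:1@98 #5:8@96] asks=[#7:10@104]
After op 9 [order #8] limit_buy(price=98, qty=6): fills=none; bids=[#2:5@103 #4:1@98 #8:6@98 #5:8@96] asks=[#7:10@104]
After op 10 [order #9] limit_sell(price=101, qty=9): fills=#2x#9:5@103; bids=[#4:1@98 #8:6@98 #5:8@96] asks=[#9:4@101 #7:10@104]

Answer: 5@103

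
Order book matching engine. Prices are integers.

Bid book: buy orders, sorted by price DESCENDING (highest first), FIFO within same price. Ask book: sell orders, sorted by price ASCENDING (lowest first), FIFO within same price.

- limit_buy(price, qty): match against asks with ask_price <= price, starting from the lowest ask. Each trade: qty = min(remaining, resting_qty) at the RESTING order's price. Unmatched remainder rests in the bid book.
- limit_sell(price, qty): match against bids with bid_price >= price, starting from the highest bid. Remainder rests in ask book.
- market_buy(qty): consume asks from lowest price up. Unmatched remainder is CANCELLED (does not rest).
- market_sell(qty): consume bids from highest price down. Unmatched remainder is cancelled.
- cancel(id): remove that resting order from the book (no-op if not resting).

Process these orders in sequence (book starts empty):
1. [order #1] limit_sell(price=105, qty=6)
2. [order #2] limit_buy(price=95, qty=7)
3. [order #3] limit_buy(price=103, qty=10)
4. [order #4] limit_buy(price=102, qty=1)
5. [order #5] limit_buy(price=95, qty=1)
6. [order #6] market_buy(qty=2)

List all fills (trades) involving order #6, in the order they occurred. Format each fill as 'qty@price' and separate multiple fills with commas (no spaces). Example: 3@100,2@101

Answer: 2@105

Derivation:
After op 1 [order #1] limit_sell(price=105, qty=6): fills=none; bids=[-] asks=[#1:6@105]
After op 2 [order #2] limit_buy(price=95, qty=7): fills=none; bids=[#2:7@95] asks=[#1:6@105]
After op 3 [order #3] limit_buy(price=103, qty=10): fills=none; bids=[#3:10@103 #2:7@95] asks=[#1:6@105]
After op 4 [order #4] limit_buy(price=102, qty=1): fills=none; bids=[#3:10@103 #4:1@102 #2:7@95] asks=[#1:6@105]
After op 5 [order #5] limit_buy(price=95, qty=1): fills=none; bids=[#3:10@103 #4:1@102 #2:7@95 #5:1@95] asks=[#1:6@105]
After op 6 [order #6] market_buy(qty=2): fills=#6x#1:2@105; bids=[#3:10@103 #4:1@102 #2:7@95 #5:1@95] asks=[#1:4@105]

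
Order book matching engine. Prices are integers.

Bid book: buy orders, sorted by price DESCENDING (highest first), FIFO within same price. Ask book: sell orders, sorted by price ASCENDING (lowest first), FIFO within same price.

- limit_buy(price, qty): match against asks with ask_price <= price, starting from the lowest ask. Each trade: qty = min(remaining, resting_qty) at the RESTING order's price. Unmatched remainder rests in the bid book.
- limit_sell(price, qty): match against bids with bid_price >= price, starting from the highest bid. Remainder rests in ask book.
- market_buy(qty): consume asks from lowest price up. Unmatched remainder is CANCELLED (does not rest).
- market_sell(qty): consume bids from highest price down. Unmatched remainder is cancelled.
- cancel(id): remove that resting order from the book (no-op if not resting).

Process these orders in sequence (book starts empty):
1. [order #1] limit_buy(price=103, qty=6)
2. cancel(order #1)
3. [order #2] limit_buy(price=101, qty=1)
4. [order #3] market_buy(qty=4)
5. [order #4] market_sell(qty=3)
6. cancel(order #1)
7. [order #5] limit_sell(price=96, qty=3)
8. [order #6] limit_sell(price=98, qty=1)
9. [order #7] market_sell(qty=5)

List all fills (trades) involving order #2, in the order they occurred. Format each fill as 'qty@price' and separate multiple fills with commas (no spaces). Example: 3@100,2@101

Answer: 1@101

Derivation:
After op 1 [order #1] limit_buy(price=103, qty=6): fills=none; bids=[#1:6@103] asks=[-]
After op 2 cancel(order #1): fills=none; bids=[-] asks=[-]
After op 3 [order #2] limit_buy(price=101, qty=1): fills=none; bids=[#2:1@101] asks=[-]
After op 4 [order #3] market_buy(qty=4): fills=none; bids=[#2:1@101] asks=[-]
After op 5 [order #4] market_sell(qty=3): fills=#2x#4:1@101; bids=[-] asks=[-]
After op 6 cancel(order #1): fills=none; bids=[-] asks=[-]
After op 7 [order #5] limit_sell(price=96, qty=3): fills=none; bids=[-] asks=[#5:3@96]
After op 8 [order #6] limit_sell(price=98, qty=1): fills=none; bids=[-] asks=[#5:3@96 #6:1@98]
After op 9 [order #7] market_sell(qty=5): fills=none; bids=[-] asks=[#5:3@96 #6:1@98]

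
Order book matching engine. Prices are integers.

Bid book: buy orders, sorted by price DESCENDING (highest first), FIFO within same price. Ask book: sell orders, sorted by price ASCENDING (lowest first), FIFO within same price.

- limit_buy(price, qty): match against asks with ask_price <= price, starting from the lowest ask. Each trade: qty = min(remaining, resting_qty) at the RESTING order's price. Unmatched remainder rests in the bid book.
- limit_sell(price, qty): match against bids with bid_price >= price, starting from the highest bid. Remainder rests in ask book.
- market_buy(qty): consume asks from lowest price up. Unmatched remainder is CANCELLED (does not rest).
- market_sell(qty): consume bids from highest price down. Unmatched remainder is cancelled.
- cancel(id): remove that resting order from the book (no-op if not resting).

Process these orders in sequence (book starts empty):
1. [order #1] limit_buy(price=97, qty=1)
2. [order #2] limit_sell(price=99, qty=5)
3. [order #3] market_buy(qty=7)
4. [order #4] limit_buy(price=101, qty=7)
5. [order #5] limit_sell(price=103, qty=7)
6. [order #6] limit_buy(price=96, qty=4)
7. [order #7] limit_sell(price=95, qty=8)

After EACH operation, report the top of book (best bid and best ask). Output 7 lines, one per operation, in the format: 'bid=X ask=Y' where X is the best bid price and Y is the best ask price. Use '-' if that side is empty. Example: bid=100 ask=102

Answer: bid=97 ask=-
bid=97 ask=99
bid=97 ask=-
bid=101 ask=-
bid=101 ask=103
bid=101 ask=103
bid=96 ask=103

Derivation:
After op 1 [order #1] limit_buy(price=97, qty=1): fills=none; bids=[#1:1@97] asks=[-]
After op 2 [order #2] limit_sell(price=99, qty=5): fills=none; bids=[#1:1@97] asks=[#2:5@99]
After op 3 [order #3] market_buy(qty=7): fills=#3x#2:5@99; bids=[#1:1@97] asks=[-]
After op 4 [order #4] limit_buy(price=101, qty=7): fills=none; bids=[#4:7@101 #1:1@97] asks=[-]
After op 5 [order #5] limit_sell(price=103, qty=7): fills=none; bids=[#4:7@101 #1:1@97] asks=[#5:7@103]
After op 6 [order #6] limit_buy(price=96, qty=4): fills=none; bids=[#4:7@101 #1:1@97 #6:4@96] asks=[#5:7@103]
After op 7 [order #7] limit_sell(price=95, qty=8): fills=#4x#7:7@101 #1x#7:1@97; bids=[#6:4@96] asks=[#5:7@103]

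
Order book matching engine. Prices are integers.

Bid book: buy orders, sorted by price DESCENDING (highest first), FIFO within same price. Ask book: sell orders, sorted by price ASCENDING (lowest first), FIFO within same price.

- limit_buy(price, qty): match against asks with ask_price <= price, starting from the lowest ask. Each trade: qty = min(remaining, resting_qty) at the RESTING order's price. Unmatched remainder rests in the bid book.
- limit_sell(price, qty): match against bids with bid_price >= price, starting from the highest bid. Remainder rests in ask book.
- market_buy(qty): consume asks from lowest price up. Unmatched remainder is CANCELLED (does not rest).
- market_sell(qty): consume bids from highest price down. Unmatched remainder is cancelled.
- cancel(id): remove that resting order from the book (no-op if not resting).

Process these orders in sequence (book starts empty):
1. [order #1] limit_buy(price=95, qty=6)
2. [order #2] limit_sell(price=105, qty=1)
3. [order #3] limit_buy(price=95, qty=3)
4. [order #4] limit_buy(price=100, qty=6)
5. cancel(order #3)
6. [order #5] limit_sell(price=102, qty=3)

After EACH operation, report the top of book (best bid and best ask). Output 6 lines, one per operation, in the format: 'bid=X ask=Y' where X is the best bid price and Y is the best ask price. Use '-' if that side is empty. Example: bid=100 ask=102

After op 1 [order #1] limit_buy(price=95, qty=6): fills=none; bids=[#1:6@95] asks=[-]
After op 2 [order #2] limit_sell(price=105, qty=1): fills=none; bids=[#1:6@95] asks=[#2:1@105]
After op 3 [order #3] limit_buy(price=95, qty=3): fills=none; bids=[#1:6@95 #3:3@95] asks=[#2:1@105]
After op 4 [order #4] limit_buy(price=100, qty=6): fills=none; bids=[#4:6@100 #1:6@95 #3:3@95] asks=[#2:1@105]
After op 5 cancel(order #3): fills=none; bids=[#4:6@100 #1:6@95] asks=[#2:1@105]
After op 6 [order #5] limit_sell(price=102, qty=3): fills=none; bids=[#4:6@100 #1:6@95] asks=[#5:3@102 #2:1@105]

Answer: bid=95 ask=-
bid=95 ask=105
bid=95 ask=105
bid=100 ask=105
bid=100 ask=105
bid=100 ask=102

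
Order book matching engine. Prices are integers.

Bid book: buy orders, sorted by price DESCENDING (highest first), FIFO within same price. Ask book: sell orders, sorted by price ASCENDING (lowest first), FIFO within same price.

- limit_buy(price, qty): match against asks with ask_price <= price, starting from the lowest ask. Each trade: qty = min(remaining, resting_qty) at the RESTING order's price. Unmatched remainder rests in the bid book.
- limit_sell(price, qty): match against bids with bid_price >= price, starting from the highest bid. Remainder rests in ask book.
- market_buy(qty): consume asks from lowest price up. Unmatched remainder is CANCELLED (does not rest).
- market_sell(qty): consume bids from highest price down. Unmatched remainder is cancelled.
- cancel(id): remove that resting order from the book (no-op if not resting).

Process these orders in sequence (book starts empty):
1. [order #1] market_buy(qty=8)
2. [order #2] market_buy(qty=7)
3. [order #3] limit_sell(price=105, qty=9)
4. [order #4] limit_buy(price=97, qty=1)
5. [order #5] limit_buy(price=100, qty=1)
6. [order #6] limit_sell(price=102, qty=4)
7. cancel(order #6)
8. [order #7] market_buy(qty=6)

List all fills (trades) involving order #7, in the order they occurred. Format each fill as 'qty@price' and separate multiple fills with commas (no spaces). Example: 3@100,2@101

After op 1 [order #1] market_buy(qty=8): fills=none; bids=[-] asks=[-]
After op 2 [order #2] market_buy(qty=7): fills=none; bids=[-] asks=[-]
After op 3 [order #3] limit_sell(price=105, qty=9): fills=none; bids=[-] asks=[#3:9@105]
After op 4 [order #4] limit_buy(price=97, qty=1): fills=none; bids=[#4:1@97] asks=[#3:9@105]
After op 5 [order #5] limit_buy(price=100, qty=1): fills=none; bids=[#5:1@100 #4:1@97] asks=[#3:9@105]
After op 6 [order #6] limit_sell(price=102, qty=4): fills=none; bids=[#5:1@100 #4:1@97] asks=[#6:4@102 #3:9@105]
After op 7 cancel(order #6): fills=none; bids=[#5:1@100 #4:1@97] asks=[#3:9@105]
After op 8 [order #7] market_buy(qty=6): fills=#7x#3:6@105; bids=[#5:1@100 #4:1@97] asks=[#3:3@105]

Answer: 6@105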